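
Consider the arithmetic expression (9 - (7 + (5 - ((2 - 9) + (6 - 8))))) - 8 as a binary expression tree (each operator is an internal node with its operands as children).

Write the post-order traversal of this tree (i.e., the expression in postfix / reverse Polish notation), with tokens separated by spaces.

9 7 5 2 9 - 6 8 - + - + - 8 -

Post-order on an expression tree gives postfix notation: for each operator, emit left operand, right operand, then the operator.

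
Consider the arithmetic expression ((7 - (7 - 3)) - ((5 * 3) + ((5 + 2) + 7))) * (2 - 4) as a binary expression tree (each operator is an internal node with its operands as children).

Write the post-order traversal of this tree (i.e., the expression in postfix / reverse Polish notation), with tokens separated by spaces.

Post-order on an expression tree gives postfix notation: for each operator, emit left operand, right operand, then the operator.

7 7 3 - - 5 3 * 5 2 + 7 + + - 2 4 - *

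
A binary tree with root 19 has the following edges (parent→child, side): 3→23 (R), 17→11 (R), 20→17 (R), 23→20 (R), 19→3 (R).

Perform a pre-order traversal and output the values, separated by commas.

19, 3, 23, 20, 17, 11

Pre-order visits the node, then its left subtree, then its right subtree.
Visit 19.
At 19: no left child.
At 19: go right to 3.
  Visit 3.
  At 3: no left child.
  At 3: go right to 23.
    Visit 23.
    At 23: no left child.
    At 23: go right to 20.
      Visit 20.
      At 20: no left child.
      At 20: go right to 17.
        Visit 17.
        At 17: no left child.
        At 17: go right to 11.
          11 is a leaf — visit 11.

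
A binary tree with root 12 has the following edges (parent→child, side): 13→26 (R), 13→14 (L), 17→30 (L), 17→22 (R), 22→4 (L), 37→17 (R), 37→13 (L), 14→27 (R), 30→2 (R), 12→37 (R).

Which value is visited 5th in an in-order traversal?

26

In-order visits the left subtree, then the node, then the right subtree.
At 12: no left child.
Visit 12.
At 12: go right to 37.
  At 37: go left to 13.
    At 13: go left to 14.
      At 14: no left child.
      Visit 14.
      At 14: go right to 27.
        27 is a leaf — visit 27.
    Visit 13.
    At 13: go right to 26.
      26 is a leaf — visit 26.
  Visit 37.
  At 37: go right to 17.
    At 17: go left to 30.
      At 30: no left child.
      Visit 30.
      At 30: go right to 2.
        2 is a leaf — visit 2.
    Visit 17.
    At 17: go right to 22.
      At 22: go left to 4.
        4 is a leaf — visit 4.
      Visit 22.
      At 22: no right child.
Full in-order sequence: 12, 14, 27, 13, 26, 37, 30, 2, 17, 4, 22.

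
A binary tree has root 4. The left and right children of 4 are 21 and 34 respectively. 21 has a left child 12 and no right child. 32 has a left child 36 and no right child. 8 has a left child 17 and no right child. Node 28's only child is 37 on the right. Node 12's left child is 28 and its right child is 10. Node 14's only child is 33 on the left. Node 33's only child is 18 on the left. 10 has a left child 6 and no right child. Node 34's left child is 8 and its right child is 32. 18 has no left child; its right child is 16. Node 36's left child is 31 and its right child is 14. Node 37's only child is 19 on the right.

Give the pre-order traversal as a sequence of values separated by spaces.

Pre-order visits the node, then its left subtree, then its right subtree.
Visit 4.
At 4: go left to 21.
  Visit 21.
  At 21: go left to 12.
    Visit 12.
    At 12: go left to 28.
      Visit 28.
      At 28: no left child.
      At 28: go right to 37.
        Visit 37.
        At 37: no left child.
        At 37: go right to 19.
          19 is a leaf — visit 19.
    At 12: go right to 10.
      Visit 10.
      At 10: go left to 6.
        6 is a leaf — visit 6.
      At 10: no right child.
  At 21: no right child.
At 4: go right to 34.
  Visit 34.
  At 34: go left to 8.
    Visit 8.
    At 8: go left to 17.
      17 is a leaf — visit 17.
    At 8: no right child.
  At 34: go right to 32.
    Visit 32.
    At 32: go left to 36.
      Visit 36.
      At 36: go left to 31.
        31 is a leaf — visit 31.
      At 36: go right to 14.
        Visit 14.
        At 14: go left to 33.
          Visit 33.
          At 33: go left to 18.
            Visit 18.
            At 18: no left child.
            At 18: go right to 16.
              16 is a leaf — visit 16.
          At 33: no right child.
        At 14: no right child.
    At 32: no right child.

4 21 12 28 37 19 10 6 34 8 17 32 36 31 14 33 18 16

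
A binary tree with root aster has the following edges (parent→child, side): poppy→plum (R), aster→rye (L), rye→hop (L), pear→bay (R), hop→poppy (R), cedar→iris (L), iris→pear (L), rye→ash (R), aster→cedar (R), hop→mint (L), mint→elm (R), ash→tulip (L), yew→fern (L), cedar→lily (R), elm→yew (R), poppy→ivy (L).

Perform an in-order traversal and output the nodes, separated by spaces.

In-order visits the left subtree, then the node, then the right subtree.
At aster: go left to rye.
  At rye: go left to hop.
    At hop: go left to mint.
      At mint: no left child.
      Visit mint.
      At mint: go right to elm.
        At elm: no left child.
        Visit elm.
        At elm: go right to yew.
          At yew: go left to fern.
            fern is a leaf — visit fern.
          Visit yew.
          At yew: no right child.
    Visit hop.
    At hop: go right to poppy.
      At poppy: go left to ivy.
        ivy is a leaf — visit ivy.
      Visit poppy.
      At poppy: go right to plum.
        plum is a leaf — visit plum.
  Visit rye.
  At rye: go right to ash.
    At ash: go left to tulip.
      tulip is a leaf — visit tulip.
    Visit ash.
    At ash: no right child.
Visit aster.
At aster: go right to cedar.
  At cedar: go left to iris.
    At iris: go left to pear.
      At pear: no left child.
      Visit pear.
      At pear: go right to bay.
        bay is a leaf — visit bay.
    Visit iris.
    At iris: no right child.
  Visit cedar.
  At cedar: go right to lily.
    lily is a leaf — visit lily.

mint elm fern yew hop ivy poppy plum rye tulip ash aster pear bay iris cedar lily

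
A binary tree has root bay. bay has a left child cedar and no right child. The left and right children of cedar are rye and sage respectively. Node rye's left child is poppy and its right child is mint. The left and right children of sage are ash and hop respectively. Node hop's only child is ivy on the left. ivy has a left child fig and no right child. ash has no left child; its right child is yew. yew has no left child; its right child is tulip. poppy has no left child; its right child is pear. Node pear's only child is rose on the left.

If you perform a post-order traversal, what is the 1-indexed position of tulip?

6

Post-order visits the left subtree, then the right subtree, then the node.
At bay: go left to cedar.
  At cedar: go left to rye.
    At rye: go left to poppy.
      At poppy: no left child.
      At poppy: go right to pear.
        At pear: go left to rose.
          rose is a leaf — visit rose.
        At pear: no right child.
        Visit pear.
      Visit poppy.
    At rye: go right to mint.
      mint is a leaf — visit mint.
    Visit rye.
  At cedar: go right to sage.
    At sage: go left to ash.
      At ash: no left child.
      At ash: go right to yew.
        At yew: no left child.
        At yew: go right to tulip.
          tulip is a leaf — visit tulip.
        Visit yew.
      Visit ash.
    At sage: go right to hop.
      At hop: go left to ivy.
        At ivy: go left to fig.
          fig is a leaf — visit fig.
        At ivy: no right child.
        Visit ivy.
      At hop: no right child.
      Visit hop.
    Visit sage.
  Visit cedar.
At bay: no right child.
Visit bay.
Full post-order sequence: rose, pear, poppy, mint, rye, tulip, yew, ash, fig, ivy, hop, sage, cedar, bay.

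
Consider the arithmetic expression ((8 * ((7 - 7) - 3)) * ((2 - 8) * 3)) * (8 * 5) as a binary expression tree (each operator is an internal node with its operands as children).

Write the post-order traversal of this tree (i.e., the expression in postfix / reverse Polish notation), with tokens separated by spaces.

8 7 7 - 3 - * 2 8 - 3 * * 8 5 * *

Post-order on an expression tree gives postfix notation: for each operator, emit left operand, right operand, then the operator.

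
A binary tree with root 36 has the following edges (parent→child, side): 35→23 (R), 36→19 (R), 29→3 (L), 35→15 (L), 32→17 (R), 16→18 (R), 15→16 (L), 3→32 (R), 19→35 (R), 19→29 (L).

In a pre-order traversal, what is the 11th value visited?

Pre-order visits the node, then its left subtree, then its right subtree.
Visit 36.
At 36: no left child.
At 36: go right to 19.
  Visit 19.
  At 19: go left to 29.
    Visit 29.
    At 29: go left to 3.
      Visit 3.
      At 3: no left child.
      At 3: go right to 32.
        Visit 32.
        At 32: no left child.
        At 32: go right to 17.
          17 is a leaf — visit 17.
    At 29: no right child.
  At 19: go right to 35.
    Visit 35.
    At 35: go left to 15.
      Visit 15.
      At 15: go left to 16.
        Visit 16.
        At 16: no left child.
        At 16: go right to 18.
          18 is a leaf — visit 18.
      At 15: no right child.
    At 35: go right to 23.
      23 is a leaf — visit 23.
Full pre-order sequence: 36, 19, 29, 3, 32, 17, 35, 15, 16, 18, 23.

23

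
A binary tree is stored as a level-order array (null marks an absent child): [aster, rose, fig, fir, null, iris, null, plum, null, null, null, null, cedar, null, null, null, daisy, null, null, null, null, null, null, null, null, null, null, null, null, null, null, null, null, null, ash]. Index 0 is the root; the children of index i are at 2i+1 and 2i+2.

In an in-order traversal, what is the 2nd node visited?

In-order visits the left subtree, then the node, then the right subtree.
At aster: go left to rose.
  At rose: go left to fir.
    At fir: go left to plum.
      At plum: no left child.
      Visit plum.
      At plum: go right to daisy.
        At daisy: no left child.
        Visit daisy.
        At daisy: go right to ash.
          ash is a leaf — visit ash.
    Visit fir.
    At fir: no right child.
  Visit rose.
  At rose: no right child.
Visit aster.
At aster: go right to fig.
  At fig: go left to iris.
    At iris: no left child.
    Visit iris.
    At iris: go right to cedar.
      cedar is a leaf — visit cedar.
  Visit fig.
  At fig: no right child.
Full in-order sequence: plum, daisy, ash, fir, rose, aster, iris, cedar, fig.

daisy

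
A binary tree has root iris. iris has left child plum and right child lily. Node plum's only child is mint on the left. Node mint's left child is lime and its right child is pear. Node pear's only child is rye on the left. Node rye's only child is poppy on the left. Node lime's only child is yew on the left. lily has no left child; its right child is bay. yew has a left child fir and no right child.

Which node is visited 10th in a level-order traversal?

fir

Level-order visits nodes level by level from the root, left to right within each level.
Level 0: iris
Level 1: plum, lily
Level 2: mint, bay
Level 3: lime, pear
Level 4: yew, rye
Level 5: fir, poppy
Full level-order sequence: iris, plum, lily, mint, bay, lime, pear, yew, rye, fir, poppy.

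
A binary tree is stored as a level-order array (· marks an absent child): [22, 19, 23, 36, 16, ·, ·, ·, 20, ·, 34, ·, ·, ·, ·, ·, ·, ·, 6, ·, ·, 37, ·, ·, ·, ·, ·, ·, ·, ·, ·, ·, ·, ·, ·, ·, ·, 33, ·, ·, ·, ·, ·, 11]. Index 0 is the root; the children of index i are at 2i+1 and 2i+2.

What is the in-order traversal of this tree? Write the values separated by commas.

36, 20, 33, 6, 19, 16, 11, 37, 34, 22, 23

In-order visits the left subtree, then the node, then the right subtree.
At 22: go left to 19.
  At 19: go left to 36.
    At 36: no left child.
    Visit 36.
    At 36: go right to 20.
      At 20: no left child.
      Visit 20.
      At 20: go right to 6.
        At 6: go left to 33.
          33 is a leaf — visit 33.
        Visit 6.
        At 6: no right child.
  Visit 19.
  At 19: go right to 16.
    At 16: no left child.
    Visit 16.
    At 16: go right to 34.
      At 34: go left to 37.
        At 37: go left to 11.
          11 is a leaf — visit 11.
        Visit 37.
        At 37: no right child.
      Visit 34.
      At 34: no right child.
Visit 22.
At 22: go right to 23.
  23 is a leaf — visit 23.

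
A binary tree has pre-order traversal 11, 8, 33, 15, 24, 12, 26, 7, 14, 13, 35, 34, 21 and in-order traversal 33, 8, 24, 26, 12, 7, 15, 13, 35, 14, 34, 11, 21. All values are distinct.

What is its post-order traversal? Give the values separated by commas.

33, 26, 7, 12, 24, 35, 13, 34, 14, 15, 8, 21, 11

The first element of pre-order is the root; it splits in-order into left and right subtrees.
Root 11: left subtree has 11 nodes {33, 8, 24, 26, 12, 7, 15, 13, 35, 14, 34}, right has 1 {21}.
  Root 8: left subtree has 1 node {33}, right has 9 {24, 26, 12, 7, 15, 13, 35, 14, 34}.
    Root 15: left subtree has 4 nodes {24, 26, 12, 7}, right has 4 {13, 35, 14, 34}.
      Root 24: left subtree has 0 nodes { }, right has 3 {26, 12, 7}.
        Root 12: left subtree has 1 node {26}, right has 1 {7}.
      Root 14: left subtree has 2 nodes {13, 35}, right has 1 {34}.
        Root 13: left subtree has 0 nodes { }, right has 1 {35}.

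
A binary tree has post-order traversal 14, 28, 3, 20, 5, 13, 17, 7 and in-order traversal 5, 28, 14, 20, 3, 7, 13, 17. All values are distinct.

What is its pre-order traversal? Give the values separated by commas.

The last element of post-order is the root; it splits in-order into left and right subtrees.
Root 7: left subtree has 5 nodes {5, 28, 14, 20, 3}, right has 2 {13, 17}.
  Root 5: left subtree has 0 nodes { }, right has 4 {28, 14, 20, 3}.
    Root 20: left subtree has 2 nodes {28, 14}, right has 1 {3}.
      Root 28: left subtree has 0 nodes { }, right has 1 {14}.
  Root 17: left subtree has 1 node {13}, right has 0 { }.

7, 5, 20, 28, 14, 3, 17, 13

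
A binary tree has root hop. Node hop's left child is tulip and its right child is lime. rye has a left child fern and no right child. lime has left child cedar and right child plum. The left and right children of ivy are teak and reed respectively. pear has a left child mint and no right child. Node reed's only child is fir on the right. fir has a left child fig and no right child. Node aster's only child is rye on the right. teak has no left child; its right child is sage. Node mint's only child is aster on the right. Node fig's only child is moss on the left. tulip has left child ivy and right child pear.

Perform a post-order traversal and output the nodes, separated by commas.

sage, teak, moss, fig, fir, reed, ivy, fern, rye, aster, mint, pear, tulip, cedar, plum, lime, hop

Post-order visits the left subtree, then the right subtree, then the node.
At hop: go left to tulip.
  At tulip: go left to ivy.
    At ivy: go left to teak.
      At teak: no left child.
      At teak: go right to sage.
        sage is a leaf — visit sage.
      Visit teak.
    At ivy: go right to reed.
      At reed: no left child.
      At reed: go right to fir.
        At fir: go left to fig.
          At fig: go left to moss.
            moss is a leaf — visit moss.
          At fig: no right child.
          Visit fig.
        At fir: no right child.
        Visit fir.
      Visit reed.
    Visit ivy.
  At tulip: go right to pear.
    At pear: go left to mint.
      At mint: no left child.
      At mint: go right to aster.
        At aster: no left child.
        At aster: go right to rye.
          At rye: go left to fern.
            fern is a leaf — visit fern.
          At rye: no right child.
          Visit rye.
        Visit aster.
      Visit mint.
    At pear: no right child.
    Visit pear.
  Visit tulip.
At hop: go right to lime.
  At lime: go left to cedar.
    cedar is a leaf — visit cedar.
  At lime: go right to plum.
    plum is a leaf — visit plum.
  Visit lime.
Visit hop.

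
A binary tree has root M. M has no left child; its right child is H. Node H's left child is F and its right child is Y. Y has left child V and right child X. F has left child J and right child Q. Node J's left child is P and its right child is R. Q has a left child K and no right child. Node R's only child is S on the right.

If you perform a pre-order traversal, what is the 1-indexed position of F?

Pre-order visits the node, then its left subtree, then its right subtree.
Visit M.
At M: no left child.
At M: go right to H.
  Visit H.
  At H: go left to F.
    Visit F.
    At F: go left to J.
      Visit J.
      At J: go left to P.
        P is a leaf — visit P.
      At J: go right to R.
        Visit R.
        At R: no left child.
        At R: go right to S.
          S is a leaf — visit S.
    At F: go right to Q.
      Visit Q.
      At Q: go left to K.
        K is a leaf — visit K.
      At Q: no right child.
  At H: go right to Y.
    Visit Y.
    At Y: go left to V.
      V is a leaf — visit V.
    At Y: go right to X.
      X is a leaf — visit X.
Full pre-order sequence: M, H, F, J, P, R, S, Q, K, Y, V, X.

3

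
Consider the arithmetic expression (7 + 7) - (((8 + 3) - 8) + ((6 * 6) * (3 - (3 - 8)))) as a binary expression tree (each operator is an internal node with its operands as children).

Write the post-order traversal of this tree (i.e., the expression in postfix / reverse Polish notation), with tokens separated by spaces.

7 7 + 8 3 + 8 - 6 6 * 3 3 8 - - * + -

Post-order on an expression tree gives postfix notation: for each operator, emit left operand, right operand, then the operator.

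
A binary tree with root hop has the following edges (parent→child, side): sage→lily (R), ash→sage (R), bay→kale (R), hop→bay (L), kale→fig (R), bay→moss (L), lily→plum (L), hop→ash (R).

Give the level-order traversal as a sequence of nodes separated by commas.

Level-order visits nodes level by level from the root, left to right within each level.
Level 0: hop
Level 1: bay, ash
Level 2: moss, kale, sage
Level 3: fig, lily
Level 4: plum

hop, bay, ash, moss, kale, sage, fig, lily, plum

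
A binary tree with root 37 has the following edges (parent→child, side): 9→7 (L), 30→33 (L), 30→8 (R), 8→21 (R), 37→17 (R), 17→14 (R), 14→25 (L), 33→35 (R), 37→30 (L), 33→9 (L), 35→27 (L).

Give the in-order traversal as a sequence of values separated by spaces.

7 9 33 27 35 30 8 21 37 17 25 14

In-order visits the left subtree, then the node, then the right subtree.
At 37: go left to 30.
  At 30: go left to 33.
    At 33: go left to 9.
      At 9: go left to 7.
        7 is a leaf — visit 7.
      Visit 9.
      At 9: no right child.
    Visit 33.
    At 33: go right to 35.
      At 35: go left to 27.
        27 is a leaf — visit 27.
      Visit 35.
      At 35: no right child.
  Visit 30.
  At 30: go right to 8.
    At 8: no left child.
    Visit 8.
    At 8: go right to 21.
      21 is a leaf — visit 21.
Visit 37.
At 37: go right to 17.
  At 17: no left child.
  Visit 17.
  At 17: go right to 14.
    At 14: go left to 25.
      25 is a leaf — visit 25.
    Visit 14.
    At 14: no right child.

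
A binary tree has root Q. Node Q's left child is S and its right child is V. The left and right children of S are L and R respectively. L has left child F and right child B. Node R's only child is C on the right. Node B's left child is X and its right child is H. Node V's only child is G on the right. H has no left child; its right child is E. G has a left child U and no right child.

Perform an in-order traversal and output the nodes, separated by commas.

In-order visits the left subtree, then the node, then the right subtree.
At Q: go left to S.
  At S: go left to L.
    At L: go left to F.
      F is a leaf — visit F.
    Visit L.
    At L: go right to B.
      At B: go left to X.
        X is a leaf — visit X.
      Visit B.
      At B: go right to H.
        At H: no left child.
        Visit H.
        At H: go right to E.
          E is a leaf — visit E.
  Visit S.
  At S: go right to R.
    At R: no left child.
    Visit R.
    At R: go right to C.
      C is a leaf — visit C.
Visit Q.
At Q: go right to V.
  At V: no left child.
  Visit V.
  At V: go right to G.
    At G: go left to U.
      U is a leaf — visit U.
    Visit G.
    At G: no right child.

F, L, X, B, H, E, S, R, C, Q, V, U, G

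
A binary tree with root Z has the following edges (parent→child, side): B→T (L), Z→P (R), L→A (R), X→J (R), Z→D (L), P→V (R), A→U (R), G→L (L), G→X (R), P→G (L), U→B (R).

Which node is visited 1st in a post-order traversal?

D

Post-order visits the left subtree, then the right subtree, then the node.
At Z: go left to D.
  D is a leaf — visit D.
At Z: go right to P.
  At P: go left to G.
    At G: go left to L.
      At L: no left child.
      At L: go right to A.
        At A: no left child.
        At A: go right to U.
          At U: no left child.
          At U: go right to B.
            At B: go left to T.
              T is a leaf — visit T.
            At B: no right child.
            Visit B.
          Visit U.
        Visit A.
      Visit L.
    At G: go right to X.
      At X: no left child.
      At X: go right to J.
        J is a leaf — visit J.
      Visit X.
    Visit G.
  At P: go right to V.
    V is a leaf — visit V.
  Visit P.
Visit Z.
Full post-order sequence: D, T, B, U, A, L, J, X, G, V, P, Z.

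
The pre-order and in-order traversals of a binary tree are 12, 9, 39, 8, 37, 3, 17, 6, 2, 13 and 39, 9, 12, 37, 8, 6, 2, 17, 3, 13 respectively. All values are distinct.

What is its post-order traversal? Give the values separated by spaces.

39 9 37 2 6 17 13 3 8 12

The first element of pre-order is the root; it splits in-order into left and right subtrees.
Root 12: left subtree has 2 nodes {39, 9}, right has 7 {37, 8, 6, 2, 17, 3, 13}.
  Root 9: left subtree has 1 node {39}, right has 0 { }.
  Root 8: left subtree has 1 node {37}, right has 5 {6, 2, 17, 3, 13}.
    Root 3: left subtree has 3 nodes {6, 2, 17}, right has 1 {13}.
      Root 17: left subtree has 2 nodes {6, 2}, right has 0 { }.
        Root 6: left subtree has 0 nodes { }, right has 1 {2}.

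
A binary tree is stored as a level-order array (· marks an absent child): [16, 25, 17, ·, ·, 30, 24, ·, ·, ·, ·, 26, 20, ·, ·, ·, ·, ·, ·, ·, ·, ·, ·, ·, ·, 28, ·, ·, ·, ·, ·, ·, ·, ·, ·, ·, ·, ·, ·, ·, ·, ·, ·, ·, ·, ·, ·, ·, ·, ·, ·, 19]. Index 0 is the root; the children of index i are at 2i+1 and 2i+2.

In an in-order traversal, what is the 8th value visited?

17

In-order visits the left subtree, then the node, then the right subtree.
At 16: go left to 25.
  25 is a leaf — visit 25.
Visit 16.
At 16: go right to 17.
  At 17: go left to 30.
    At 30: go left to 26.
      26 is a leaf — visit 26.
    Visit 30.
    At 30: go right to 20.
      At 20: go left to 28.
        At 28: go left to 19.
          19 is a leaf — visit 19.
        Visit 28.
        At 28: no right child.
      Visit 20.
      At 20: no right child.
  Visit 17.
  At 17: go right to 24.
    24 is a leaf — visit 24.
Full in-order sequence: 25, 16, 26, 30, 19, 28, 20, 17, 24.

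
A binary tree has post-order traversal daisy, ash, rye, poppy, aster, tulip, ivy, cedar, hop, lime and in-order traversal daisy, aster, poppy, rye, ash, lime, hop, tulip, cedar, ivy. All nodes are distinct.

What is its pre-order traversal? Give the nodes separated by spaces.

The last element of post-order is the root; it splits in-order into left and right subtrees.
Root lime: left subtree has 5 nodes {daisy, aster, poppy, rye, ash}, right has 4 {hop, tulip, cedar, ivy}.
  Root aster: left subtree has 1 node {daisy}, right has 3 {poppy, rye, ash}.
    Root poppy: left subtree has 0 nodes { }, right has 2 {rye, ash}.
      Root rye: left subtree has 0 nodes { }, right has 1 {ash}.
  Root hop: left subtree has 0 nodes { }, right has 3 {tulip, cedar, ivy}.
    Root cedar: left subtree has 1 node {tulip}, right has 1 {ivy}.

lime aster daisy poppy rye ash hop cedar tulip ivy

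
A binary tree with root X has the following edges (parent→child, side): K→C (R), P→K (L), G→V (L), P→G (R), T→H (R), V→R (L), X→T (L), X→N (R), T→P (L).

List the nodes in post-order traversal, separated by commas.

Post-order visits the left subtree, then the right subtree, then the node.
At X: go left to T.
  At T: go left to P.
    At P: go left to K.
      At K: no left child.
      At K: go right to C.
        C is a leaf — visit C.
      Visit K.
    At P: go right to G.
      At G: go left to V.
        At V: go left to R.
          R is a leaf — visit R.
        At V: no right child.
        Visit V.
      At G: no right child.
      Visit G.
    Visit P.
  At T: go right to H.
    H is a leaf — visit H.
  Visit T.
At X: go right to N.
  N is a leaf — visit N.
Visit X.

C, K, R, V, G, P, H, T, N, X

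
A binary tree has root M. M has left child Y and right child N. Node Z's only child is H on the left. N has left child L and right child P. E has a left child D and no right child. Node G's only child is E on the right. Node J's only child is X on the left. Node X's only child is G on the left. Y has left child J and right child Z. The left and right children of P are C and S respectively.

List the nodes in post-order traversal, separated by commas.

Post-order visits the left subtree, then the right subtree, then the node.
At M: go left to Y.
  At Y: go left to J.
    At J: go left to X.
      At X: go left to G.
        At G: no left child.
        At G: go right to E.
          At E: go left to D.
            D is a leaf — visit D.
          At E: no right child.
          Visit E.
        Visit G.
      At X: no right child.
      Visit X.
    At J: no right child.
    Visit J.
  At Y: go right to Z.
    At Z: go left to H.
      H is a leaf — visit H.
    At Z: no right child.
    Visit Z.
  Visit Y.
At M: go right to N.
  At N: go left to L.
    L is a leaf — visit L.
  At N: go right to P.
    At P: go left to C.
      C is a leaf — visit C.
    At P: go right to S.
      S is a leaf — visit S.
    Visit P.
  Visit N.
Visit M.

D, E, G, X, J, H, Z, Y, L, C, S, P, N, M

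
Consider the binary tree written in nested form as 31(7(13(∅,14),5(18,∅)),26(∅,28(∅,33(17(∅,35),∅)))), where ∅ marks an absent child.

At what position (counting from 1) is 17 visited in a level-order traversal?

10

Level-order visits nodes level by level from the root, left to right within each level.
Level 0: 31
Level 1: 7, 26
Level 2: 13, 5, 28
Level 3: 14, 18, 33
Level 4: 17
Level 5: 35
Full level-order sequence: 31, 7, 26, 13, 5, 28, 14, 18, 33, 17, 35.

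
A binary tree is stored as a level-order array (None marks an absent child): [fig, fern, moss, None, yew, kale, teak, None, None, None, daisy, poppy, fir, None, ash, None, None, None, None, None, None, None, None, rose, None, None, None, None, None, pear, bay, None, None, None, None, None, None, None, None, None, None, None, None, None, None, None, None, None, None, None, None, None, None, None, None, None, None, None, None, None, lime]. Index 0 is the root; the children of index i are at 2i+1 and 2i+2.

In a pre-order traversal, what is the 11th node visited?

ash

Pre-order visits the node, then its left subtree, then its right subtree.
Visit fig.
At fig: go left to fern.
  Visit fern.
  At fern: no left child.
  At fern: go right to yew.
    Visit yew.
    At yew: no left child.
    At yew: go right to daisy.
      daisy is a leaf — visit daisy.
At fig: go right to moss.
  Visit moss.
  At moss: go left to kale.
    Visit kale.
    At kale: go left to poppy.
      Visit poppy.
      At poppy: go left to rose.
        rose is a leaf — visit rose.
      At poppy: no right child.
    At kale: go right to fir.
      fir is a leaf — visit fir.
  At moss: go right to teak.
    Visit teak.
    At teak: no left child.
    At teak: go right to ash.
      Visit ash.
      At ash: go left to pear.
        Visit pear.
        At pear: no left child.
        At pear: go right to lime.
          lime is a leaf — visit lime.
      At ash: go right to bay.
        bay is a leaf — visit bay.
Full pre-order sequence: fig, fern, yew, daisy, moss, kale, poppy, rose, fir, teak, ash, pear, lime, bay.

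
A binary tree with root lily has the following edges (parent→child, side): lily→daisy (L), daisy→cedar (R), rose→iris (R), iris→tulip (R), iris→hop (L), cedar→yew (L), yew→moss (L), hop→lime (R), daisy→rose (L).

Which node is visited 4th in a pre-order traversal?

iris

Pre-order visits the node, then its left subtree, then its right subtree.
Visit lily.
At lily: go left to daisy.
  Visit daisy.
  At daisy: go left to rose.
    Visit rose.
    At rose: no left child.
    At rose: go right to iris.
      Visit iris.
      At iris: go left to hop.
        Visit hop.
        At hop: no left child.
        At hop: go right to lime.
          lime is a leaf — visit lime.
      At iris: go right to tulip.
        tulip is a leaf — visit tulip.
  At daisy: go right to cedar.
    Visit cedar.
    At cedar: go left to yew.
      Visit yew.
      At yew: go left to moss.
        moss is a leaf — visit moss.
      At yew: no right child.
    At cedar: no right child.
At lily: no right child.
Full pre-order sequence: lily, daisy, rose, iris, hop, lime, tulip, cedar, yew, moss.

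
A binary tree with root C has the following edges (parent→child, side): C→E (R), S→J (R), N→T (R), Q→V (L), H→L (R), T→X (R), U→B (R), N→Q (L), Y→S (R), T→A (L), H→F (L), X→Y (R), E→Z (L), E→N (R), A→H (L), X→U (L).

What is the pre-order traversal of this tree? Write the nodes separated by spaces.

C E Z N Q V T A H F L X U B Y S J

Pre-order visits the node, then its left subtree, then its right subtree.
Visit C.
At C: no left child.
At C: go right to E.
  Visit E.
  At E: go left to Z.
    Z is a leaf — visit Z.
  At E: go right to N.
    Visit N.
    At N: go left to Q.
      Visit Q.
      At Q: go left to V.
        V is a leaf — visit V.
      At Q: no right child.
    At N: go right to T.
      Visit T.
      At T: go left to A.
        Visit A.
        At A: go left to H.
          Visit H.
          At H: go left to F.
            F is a leaf — visit F.
          At H: go right to L.
            L is a leaf — visit L.
        At A: no right child.
      At T: go right to X.
        Visit X.
        At X: go left to U.
          Visit U.
          At U: no left child.
          At U: go right to B.
            B is a leaf — visit B.
        At X: go right to Y.
          Visit Y.
          At Y: no left child.
          At Y: go right to S.
            Visit S.
            At S: no left child.
            At S: go right to J.
              J is a leaf — visit J.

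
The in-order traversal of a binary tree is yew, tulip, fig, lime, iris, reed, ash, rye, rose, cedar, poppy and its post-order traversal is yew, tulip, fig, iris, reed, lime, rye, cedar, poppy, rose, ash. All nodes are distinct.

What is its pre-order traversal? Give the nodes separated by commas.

ash, lime, fig, tulip, yew, reed, iris, rose, rye, poppy, cedar

The last element of post-order is the root; it splits in-order into left and right subtrees.
Root ash: left subtree has 6 nodes {yew, tulip, fig, lime, iris, reed}, right has 4 {rye, rose, cedar, poppy}.
  Root lime: left subtree has 3 nodes {yew, tulip, fig}, right has 2 {iris, reed}.
    Root fig: left subtree has 2 nodes {yew, tulip}, right has 0 { }.
      Root tulip: left subtree has 1 node {yew}, right has 0 { }.
    Root reed: left subtree has 1 node {iris}, right has 0 { }.
  Root rose: left subtree has 1 node {rye}, right has 2 {cedar, poppy}.
    Root poppy: left subtree has 1 node {cedar}, right has 0 { }.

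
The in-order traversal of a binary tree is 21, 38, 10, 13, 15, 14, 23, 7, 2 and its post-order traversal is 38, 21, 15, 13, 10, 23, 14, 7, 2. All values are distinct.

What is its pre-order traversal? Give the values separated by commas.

2, 7, 14, 10, 21, 38, 13, 15, 23

The last element of post-order is the root; it splits in-order into left and right subtrees.
Root 2: left subtree has 8 nodes {21, 38, 10, 13, 15, 14, 23, 7}, right has 0 { }.
  Root 7: left subtree has 7 nodes {21, 38, 10, 13, 15, 14, 23}, right has 0 { }.
    Root 14: left subtree has 5 nodes {21, 38, 10, 13, 15}, right has 1 {23}.
      Root 10: left subtree has 2 nodes {21, 38}, right has 2 {13, 15}.
        Root 21: left subtree has 0 nodes { }, right has 1 {38}.
        Root 13: left subtree has 0 nodes { }, right has 1 {15}.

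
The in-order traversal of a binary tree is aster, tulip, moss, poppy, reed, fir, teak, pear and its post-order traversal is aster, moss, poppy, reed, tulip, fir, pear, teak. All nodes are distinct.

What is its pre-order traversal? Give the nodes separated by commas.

teak, fir, tulip, aster, reed, poppy, moss, pear

The last element of post-order is the root; it splits in-order into left and right subtrees.
Root teak: left subtree has 6 nodes {aster, tulip, moss, poppy, reed, fir}, right has 1 {pear}.
  Root fir: left subtree has 5 nodes {aster, tulip, moss, poppy, reed}, right has 0 { }.
    Root tulip: left subtree has 1 node {aster}, right has 3 {moss, poppy, reed}.
      Root reed: left subtree has 2 nodes {moss, poppy}, right has 0 { }.
        Root poppy: left subtree has 1 node {moss}, right has 0 { }.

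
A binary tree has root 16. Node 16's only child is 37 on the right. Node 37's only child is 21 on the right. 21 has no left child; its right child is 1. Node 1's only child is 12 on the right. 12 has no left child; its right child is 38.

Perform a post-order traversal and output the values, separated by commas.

Post-order visits the left subtree, then the right subtree, then the node.
At 16: no left child.
At 16: go right to 37.
  At 37: no left child.
  At 37: go right to 21.
    At 21: no left child.
    At 21: go right to 1.
      At 1: no left child.
      At 1: go right to 12.
        At 12: no left child.
        At 12: go right to 38.
          38 is a leaf — visit 38.
        Visit 12.
      Visit 1.
    Visit 21.
  Visit 37.
Visit 16.

38, 12, 1, 21, 37, 16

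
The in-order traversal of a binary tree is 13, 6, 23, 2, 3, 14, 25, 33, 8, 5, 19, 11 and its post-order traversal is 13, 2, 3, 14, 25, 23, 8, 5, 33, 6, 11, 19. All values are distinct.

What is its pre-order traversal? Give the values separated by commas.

The last element of post-order is the root; it splits in-order into left and right subtrees.
Root 19: left subtree has 10 nodes {13, 6, 23, 2, 3, 14, 25, 33, 8, 5}, right has 1 {11}.
  Root 6: left subtree has 1 node {13}, right has 8 {23, 2, 3, 14, 25, 33, 8, 5}.
    Root 33: left subtree has 5 nodes {23, 2, 3, 14, 25}, right has 2 {8, 5}.
      Root 23: left subtree has 0 nodes { }, right has 4 {2, 3, 14, 25}.
        Root 25: left subtree has 3 nodes {2, 3, 14}, right has 0 { }.
          Root 14: left subtree has 2 nodes {2, 3}, right has 0 { }.
            Root 3: left subtree has 1 node {2}, right has 0 { }.
      Root 5: left subtree has 1 node {8}, right has 0 { }.

19, 6, 13, 33, 23, 25, 14, 3, 2, 5, 8, 11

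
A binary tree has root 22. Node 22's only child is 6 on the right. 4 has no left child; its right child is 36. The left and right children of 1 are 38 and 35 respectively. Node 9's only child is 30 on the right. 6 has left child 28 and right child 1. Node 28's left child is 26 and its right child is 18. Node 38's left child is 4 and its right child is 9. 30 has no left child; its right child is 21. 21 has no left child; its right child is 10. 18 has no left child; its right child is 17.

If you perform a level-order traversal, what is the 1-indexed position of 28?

Level-order visits nodes level by level from the root, left to right within each level.
Level 0: 22
Level 1: 6
Level 2: 28, 1
Level 3: 26, 18, 38, 35
Level 4: 17, 4, 9
Level 5: 36, 30
Level 6: 21
Level 7: 10
Full level-order sequence: 22, 6, 28, 1, 26, 18, 38, 35, 17, 4, 9, 36, 30, 21, 10.

3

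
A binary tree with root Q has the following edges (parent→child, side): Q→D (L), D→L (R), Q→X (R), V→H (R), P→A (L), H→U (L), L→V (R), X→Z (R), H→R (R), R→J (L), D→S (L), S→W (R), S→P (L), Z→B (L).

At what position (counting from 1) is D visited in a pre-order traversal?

Pre-order visits the node, then its left subtree, then its right subtree.
Visit Q.
At Q: go left to D.
  Visit D.
  At D: go left to S.
    Visit S.
    At S: go left to P.
      Visit P.
      At P: go left to A.
        A is a leaf — visit A.
      At P: no right child.
    At S: go right to W.
      W is a leaf — visit W.
  At D: go right to L.
    Visit L.
    At L: no left child.
    At L: go right to V.
      Visit V.
      At V: no left child.
      At V: go right to H.
        Visit H.
        At H: go left to U.
          U is a leaf — visit U.
        At H: go right to R.
          Visit R.
          At R: go left to J.
            J is a leaf — visit J.
          At R: no right child.
At Q: go right to X.
  Visit X.
  At X: no left child.
  At X: go right to Z.
    Visit Z.
    At Z: go left to B.
      B is a leaf — visit B.
    At Z: no right child.
Full pre-order sequence: Q, D, S, P, A, W, L, V, H, U, R, J, X, Z, B.

2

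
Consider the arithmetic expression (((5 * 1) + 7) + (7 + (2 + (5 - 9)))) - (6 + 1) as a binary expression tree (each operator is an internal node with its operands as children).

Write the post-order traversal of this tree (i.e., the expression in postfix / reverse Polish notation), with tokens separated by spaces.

5 1 * 7 + 7 2 5 9 - + + + 6 1 + -

Post-order on an expression tree gives postfix notation: for each operator, emit left operand, right operand, then the operator.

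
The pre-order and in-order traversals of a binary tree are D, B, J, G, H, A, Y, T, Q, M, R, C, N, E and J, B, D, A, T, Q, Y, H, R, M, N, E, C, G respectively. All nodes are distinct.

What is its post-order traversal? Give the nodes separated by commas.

The first element of pre-order is the root; it splits in-order into left and right subtrees.
Root D: left subtree has 2 nodes {J, B}, right has 11 {A, T, Q, Y, H, R, M, N, E, C, G}.
  Root B: left subtree has 1 node {J}, right has 0 { }.
  Root G: left subtree has 10 nodes {A, T, Q, Y, H, R, M, N, E, C}, right has 0 { }.
    Root H: left subtree has 4 nodes {A, T, Q, Y}, right has 5 {R, M, N, E, C}.
      Root A: left subtree has 0 nodes { }, right has 3 {T, Q, Y}.
        Root Y: left subtree has 2 nodes {T, Q}, right has 0 { }.
          Root T: left subtree has 0 nodes { }, right has 1 {Q}.
      Root M: left subtree has 1 node {R}, right has 3 {N, E, C}.
        Root C: left subtree has 2 nodes {N, E}, right has 0 { }.
          Root N: left subtree has 0 nodes { }, right has 1 {E}.

J, B, Q, T, Y, A, R, E, N, C, M, H, G, D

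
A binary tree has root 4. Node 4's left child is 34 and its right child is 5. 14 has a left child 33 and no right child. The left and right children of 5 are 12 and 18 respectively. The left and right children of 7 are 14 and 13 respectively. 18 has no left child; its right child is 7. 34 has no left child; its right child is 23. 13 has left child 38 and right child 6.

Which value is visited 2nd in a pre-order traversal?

34

Pre-order visits the node, then its left subtree, then its right subtree.
Visit 4.
At 4: go left to 34.
  Visit 34.
  At 34: no left child.
  At 34: go right to 23.
    23 is a leaf — visit 23.
At 4: go right to 5.
  Visit 5.
  At 5: go left to 12.
    12 is a leaf — visit 12.
  At 5: go right to 18.
    Visit 18.
    At 18: no left child.
    At 18: go right to 7.
      Visit 7.
      At 7: go left to 14.
        Visit 14.
        At 14: go left to 33.
          33 is a leaf — visit 33.
        At 14: no right child.
      At 7: go right to 13.
        Visit 13.
        At 13: go left to 38.
          38 is a leaf — visit 38.
        At 13: go right to 6.
          6 is a leaf — visit 6.
Full pre-order sequence: 4, 34, 23, 5, 12, 18, 7, 14, 33, 13, 38, 6.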